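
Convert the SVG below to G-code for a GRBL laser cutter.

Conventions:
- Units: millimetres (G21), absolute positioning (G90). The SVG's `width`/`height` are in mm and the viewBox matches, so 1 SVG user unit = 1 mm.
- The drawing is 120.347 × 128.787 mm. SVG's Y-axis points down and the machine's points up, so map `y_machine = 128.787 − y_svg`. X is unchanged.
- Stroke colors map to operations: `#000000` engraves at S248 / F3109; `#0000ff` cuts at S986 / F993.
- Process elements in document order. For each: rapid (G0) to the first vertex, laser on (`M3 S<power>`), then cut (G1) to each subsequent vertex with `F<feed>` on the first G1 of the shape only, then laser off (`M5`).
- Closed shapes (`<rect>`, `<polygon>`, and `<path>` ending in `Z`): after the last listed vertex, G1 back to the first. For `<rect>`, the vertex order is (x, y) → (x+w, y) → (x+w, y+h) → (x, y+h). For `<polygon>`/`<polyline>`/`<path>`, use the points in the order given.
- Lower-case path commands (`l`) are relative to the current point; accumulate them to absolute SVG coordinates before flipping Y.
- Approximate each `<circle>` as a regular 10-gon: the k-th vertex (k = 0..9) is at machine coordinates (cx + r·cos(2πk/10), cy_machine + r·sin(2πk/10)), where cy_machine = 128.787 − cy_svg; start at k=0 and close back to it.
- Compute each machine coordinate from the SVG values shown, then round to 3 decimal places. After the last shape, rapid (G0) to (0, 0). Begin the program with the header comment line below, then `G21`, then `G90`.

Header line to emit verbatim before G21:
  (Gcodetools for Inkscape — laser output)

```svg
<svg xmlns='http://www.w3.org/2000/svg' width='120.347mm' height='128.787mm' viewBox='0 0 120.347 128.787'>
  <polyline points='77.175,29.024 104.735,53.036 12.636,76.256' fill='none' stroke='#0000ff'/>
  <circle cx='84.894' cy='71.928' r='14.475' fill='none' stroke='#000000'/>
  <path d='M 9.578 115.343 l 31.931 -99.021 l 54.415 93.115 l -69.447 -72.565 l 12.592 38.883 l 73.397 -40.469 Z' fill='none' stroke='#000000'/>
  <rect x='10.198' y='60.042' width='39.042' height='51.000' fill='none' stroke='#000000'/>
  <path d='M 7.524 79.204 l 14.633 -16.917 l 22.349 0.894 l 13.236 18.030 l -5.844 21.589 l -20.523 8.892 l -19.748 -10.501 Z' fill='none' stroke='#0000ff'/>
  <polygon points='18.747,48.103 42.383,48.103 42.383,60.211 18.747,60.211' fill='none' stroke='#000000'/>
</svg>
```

(Gcodetools for Inkscape — laser output)
G21
G90
G0 X77.175 Y99.763
M3 S986
G1 X104.735 Y75.751 F993
G1 X12.636 Y52.531
M5
G0 X99.369 Y56.859
M3 S248
G1 X96.605 Y65.367 F3109
G1 X89.367 Y70.626
G1 X80.421 Y70.626
G1 X73.183 Y65.367
G1 X70.419 Y56.859
G1 X73.183 Y48.351
G1 X80.421 Y43.092
G1 X89.367 Y43.092
G1 X96.605 Y48.351
G1 X99.369 Y56.859
M5
G0 X9.578 Y13.444
M3 S248
G1 X41.509 Y112.465 F3109
G1 X95.924 Y19.350
G1 X26.477 Y91.915
G1 X39.069 Y53.032
G1 X112.466 Y93.501
G1 X9.578 Y13.444
M5
G0 X10.198 Y68.745
M3 S248
G1 X49.240 Y68.745 F3109
G1 X49.240 Y17.745
G1 X10.198 Y17.745
G1 X10.198 Y68.745
M5
G0 X7.524 Y49.583
M3 S986
G1 X22.157 Y66.500 F993
G1 X44.506 Y65.606
G1 X57.742 Y47.576
G1 X51.898 Y25.987
G1 X31.375 Y17.095
G1 X11.627 Y27.596
G1 X7.524 Y49.583
M5
G0 X18.747 Y80.684
M3 S248
G1 X42.383 Y80.684 F3109
G1 X42.383 Y68.576
G1 X18.747 Y68.576
G1 X18.747 Y80.684
M5
G0 X0.000 Y0.000

1 u = 1 mm; y_m = 128.787 − y.

[1] `<polyline>` open polyline, #0000ff→cut S986 F993: (77.175,99.763) → (104.735,75.751) → (12.636,52.531)

[2] `<circle>` circle, #000000→engrave S248 F3109: (99.369,56.859) → (96.605,65.367) → (89.367,70.626) → (80.421,70.626) → (73.183,65.367) → (70.419,56.859) → (73.183,48.351) → (80.421,43.092) → (89.367,43.092) → (96.605,48.351) → (99.369,56.859) (closed)

[3] `<path>` closed polygon, #000000→engrave S248 F3109: (9.578,13.444) → (41.509,112.465) → (95.924,19.350) → (26.477,91.915) → (39.069,53.032) → (112.466,93.501) → (9.578,13.444) (closed)

[4] `<rect>` rectangle, #000000→engrave S248 F3109: (10.198,68.745) → (49.240,68.745) → (49.240,17.745) → (10.198,17.745) → (10.198,68.745) (closed)

[5] `<path>` regular polygon, #0000ff→cut S986 F993: (7.524,49.583) → (22.157,66.500) → (44.506,65.606) → (57.742,47.576) → (51.898,25.987) → (31.375,17.095) → (11.627,27.596) → (7.524,49.583) (closed)

[6] `<polygon>` rectangle, #000000→engrave S248 F3109: (18.747,80.684) → (42.383,80.684) → (42.383,68.576) → (18.747,68.576) → (18.747,80.684) (closed)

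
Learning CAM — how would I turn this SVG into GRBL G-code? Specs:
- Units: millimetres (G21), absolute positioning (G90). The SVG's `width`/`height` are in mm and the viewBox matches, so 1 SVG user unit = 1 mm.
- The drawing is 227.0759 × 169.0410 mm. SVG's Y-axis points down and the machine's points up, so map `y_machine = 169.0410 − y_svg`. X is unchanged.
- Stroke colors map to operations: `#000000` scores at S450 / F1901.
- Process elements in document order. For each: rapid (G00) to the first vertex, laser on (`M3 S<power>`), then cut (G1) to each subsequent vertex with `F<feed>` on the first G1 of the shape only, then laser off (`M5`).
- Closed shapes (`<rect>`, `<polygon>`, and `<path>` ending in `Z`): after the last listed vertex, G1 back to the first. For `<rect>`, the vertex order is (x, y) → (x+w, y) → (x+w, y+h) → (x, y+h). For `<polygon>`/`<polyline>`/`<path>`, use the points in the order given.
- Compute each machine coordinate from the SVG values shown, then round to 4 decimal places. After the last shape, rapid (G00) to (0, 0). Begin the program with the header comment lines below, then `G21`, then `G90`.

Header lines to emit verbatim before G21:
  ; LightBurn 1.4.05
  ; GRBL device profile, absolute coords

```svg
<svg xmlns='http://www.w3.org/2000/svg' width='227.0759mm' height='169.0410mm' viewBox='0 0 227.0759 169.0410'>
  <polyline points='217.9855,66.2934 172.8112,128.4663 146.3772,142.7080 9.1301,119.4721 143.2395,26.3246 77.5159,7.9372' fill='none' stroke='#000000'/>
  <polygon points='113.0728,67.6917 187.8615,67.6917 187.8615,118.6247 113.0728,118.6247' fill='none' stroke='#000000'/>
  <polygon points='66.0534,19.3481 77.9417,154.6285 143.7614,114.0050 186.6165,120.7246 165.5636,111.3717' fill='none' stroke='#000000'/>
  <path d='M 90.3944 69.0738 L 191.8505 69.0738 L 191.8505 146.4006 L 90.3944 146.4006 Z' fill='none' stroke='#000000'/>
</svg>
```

1 u = 1 mm; y_m = 169.0410 − y.

[1] `<polyline>` open polyline, #000000→score S450 F1901: (217.9855,102.7476) → (172.8112,40.5747) → (146.3772,26.3330) → (9.1301,49.5689) → (143.2395,142.7164) → (77.5159,161.1038)

[2] `<polygon>` rectangle, #000000→score S450 F1901: (113.0728,101.3493) → (187.8615,101.3493) → (187.8615,50.4163) → (113.0728,50.4163) → (113.0728,101.3493) (closed)

[3] `<polygon>` closed polygon, #000000→score S450 F1901: (66.0534,149.6929) → (77.9417,14.4125) → (143.7614,55.0360) → (186.6165,48.3164) → (165.5636,57.6693) → (66.0534,149.6929) (closed)

[4] `<path>` rectangle, #000000→score S450 F1901: (90.3944,99.9672) → (191.8505,99.9672) → (191.8505,22.6404) → (90.3944,22.6404) → (90.3944,99.9672) (closed)

; LightBurn 1.4.05
; GRBL device profile, absolute coords
G21
G90
G00 X217.9855 Y102.7476
M3 S450
G1 X172.8112 Y40.5747 F1901
G1 X146.3772 Y26.3330
G1 X9.1301 Y49.5689
G1 X143.2395 Y142.7164
G1 X77.5159 Y161.1038
M5
G00 X113.0728 Y101.3493
M3 S450
G1 X187.8615 Y101.3493 F1901
G1 X187.8615 Y50.4163
G1 X113.0728 Y50.4163
G1 X113.0728 Y101.3493
M5
G00 X66.0534 Y149.6929
M3 S450
G1 X77.9417 Y14.4125 F1901
G1 X143.7614 Y55.0360
G1 X186.6165 Y48.3164
G1 X165.5636 Y57.6693
G1 X66.0534 Y149.6929
M5
G00 X90.3944 Y99.9672
M3 S450
G1 X191.8505 Y99.9672 F1901
G1 X191.8505 Y22.6404
G1 X90.3944 Y22.6404
G1 X90.3944 Y99.9672
M5
G00 X0.0000 Y0.0000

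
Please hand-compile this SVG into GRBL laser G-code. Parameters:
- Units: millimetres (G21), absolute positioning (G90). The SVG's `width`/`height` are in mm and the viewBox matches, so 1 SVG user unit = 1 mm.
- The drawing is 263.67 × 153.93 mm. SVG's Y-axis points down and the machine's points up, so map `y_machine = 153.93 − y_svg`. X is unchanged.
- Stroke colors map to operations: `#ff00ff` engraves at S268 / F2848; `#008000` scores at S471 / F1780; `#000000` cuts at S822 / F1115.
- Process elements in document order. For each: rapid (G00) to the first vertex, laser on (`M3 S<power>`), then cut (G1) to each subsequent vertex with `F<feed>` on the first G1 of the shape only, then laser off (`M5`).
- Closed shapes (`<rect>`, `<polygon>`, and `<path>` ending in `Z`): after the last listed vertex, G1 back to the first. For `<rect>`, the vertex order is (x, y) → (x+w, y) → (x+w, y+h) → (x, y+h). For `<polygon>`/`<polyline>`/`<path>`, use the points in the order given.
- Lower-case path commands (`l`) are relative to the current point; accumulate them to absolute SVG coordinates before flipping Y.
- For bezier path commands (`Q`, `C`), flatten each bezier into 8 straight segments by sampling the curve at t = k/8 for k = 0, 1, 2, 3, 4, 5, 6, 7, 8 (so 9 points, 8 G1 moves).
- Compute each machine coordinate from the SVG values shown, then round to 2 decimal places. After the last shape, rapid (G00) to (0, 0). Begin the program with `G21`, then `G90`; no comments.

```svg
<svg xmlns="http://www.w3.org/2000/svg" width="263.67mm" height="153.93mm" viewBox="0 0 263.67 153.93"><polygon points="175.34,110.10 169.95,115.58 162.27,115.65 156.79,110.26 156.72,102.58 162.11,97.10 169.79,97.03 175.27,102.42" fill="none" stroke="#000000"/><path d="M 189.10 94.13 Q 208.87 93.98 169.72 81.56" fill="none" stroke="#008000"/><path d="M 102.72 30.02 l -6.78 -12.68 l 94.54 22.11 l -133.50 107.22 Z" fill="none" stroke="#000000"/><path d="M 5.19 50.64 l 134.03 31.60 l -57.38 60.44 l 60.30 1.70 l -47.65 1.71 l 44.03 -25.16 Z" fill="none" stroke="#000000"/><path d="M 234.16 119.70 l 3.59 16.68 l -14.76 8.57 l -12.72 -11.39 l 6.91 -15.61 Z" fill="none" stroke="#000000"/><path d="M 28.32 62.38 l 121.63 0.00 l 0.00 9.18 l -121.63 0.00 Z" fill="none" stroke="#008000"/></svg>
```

Since the viewBox matches the mm dimensions, user units are millimetres directly. The only transform is the Y-flip y_m = 153.93 − y_svg.

Shape 1 is a regular polygon drawn with `<polygon>`. Its stroke #000000 means cut at S822, F1115. After flipping Y the toolpath is (175.34,43.83) → (169.95,38.35) → (162.27,38.28) → (156.79,43.67) → (156.72,51.35) → (162.11,56.83) → (169.79,56.90) → (175.27,51.51) → (175.34,43.83), returning to the start.

Shape 2 is a quadratic bezier drawn with `<path>`. Its stroke #008000 means score at S471, F1780. After flipping Y the toolpath is (189.10,59.80) → (193.12,60.03) → (195.30,60.64) → (195.64,61.64) → (194.14,63.02) → (190.80,64.78) → (185.61,66.93) → (178.59,69.46) → (169.72,72.37).

Shape 3 is a closed polygon drawn with `<path>`. Its stroke #000000 means cut at S822, F1115. After flipping Y the toolpath is (102.72,123.91) → (95.94,136.59) → (190.48,114.48) → (56.98,7.26) → (102.72,123.91), returning to the start.

Shape 4 is a closed polygon drawn with `<path>`. Its stroke #000000 means cut at S822, F1115. After flipping Y the toolpath is (5.19,103.29) → (139.22,71.69) → (81.84,11.25) → (142.14,9.55) → (94.49,7.84) → (138.52,33.00) → (5.19,103.29), returning to the start.

Shape 5 is a regular polygon drawn with `<path>`. Its stroke #000000 means cut at S822, F1115. After flipping Y the toolpath is (234.16,34.23) → (237.75,17.55) → (222.99,8.98) → (210.27,20.37) → (217.18,35.98) → (234.16,34.23), returning to the start.

Shape 6 is a rectangle drawn with `<path>`. Its stroke #008000 means score at S471, F1780. After flipping Y the toolpath is (28.32,91.55) → (149.95,91.55) → (149.95,82.37) → (28.32,82.37) → (28.32,91.55), returning to the start.

G21
G90
G00 X175.34 Y43.83
M3 S822
G1 X169.95 Y38.35 F1115
G1 X162.27 Y38.28
G1 X156.79 Y43.67
G1 X156.72 Y51.35
G1 X162.11 Y56.83
G1 X169.79 Y56.90
G1 X175.27 Y51.51
G1 X175.34 Y43.83
M5
G00 X189.10 Y59.80
M3 S471
G1 X193.12 Y60.03 F1780
G1 X195.30 Y60.64
G1 X195.64 Y61.64
G1 X194.14 Y63.02
G1 X190.80 Y64.78
G1 X185.61 Y66.93
G1 X178.59 Y69.46
G1 X169.72 Y72.37
M5
G00 X102.72 Y123.91
M3 S822
G1 X95.94 Y136.59 F1115
G1 X190.48 Y114.48
G1 X56.98 Y7.26
G1 X102.72 Y123.91
M5
G00 X5.19 Y103.29
M3 S822
G1 X139.22 Y71.69 F1115
G1 X81.84 Y11.25
G1 X142.14 Y9.55
G1 X94.49 Y7.84
G1 X138.52 Y33.00
G1 X5.19 Y103.29
M5
G00 X234.16 Y34.23
M3 S822
G1 X237.75 Y17.55 F1115
G1 X222.99 Y8.98
G1 X210.27 Y20.37
G1 X217.18 Y35.98
G1 X234.16 Y34.23
M5
G00 X28.32 Y91.55
M3 S471
G1 X149.95 Y91.55 F1780
G1 X149.95 Y82.37
G1 X28.32 Y82.37
G1 X28.32 Y91.55
M5
G00 X0.00 Y0.00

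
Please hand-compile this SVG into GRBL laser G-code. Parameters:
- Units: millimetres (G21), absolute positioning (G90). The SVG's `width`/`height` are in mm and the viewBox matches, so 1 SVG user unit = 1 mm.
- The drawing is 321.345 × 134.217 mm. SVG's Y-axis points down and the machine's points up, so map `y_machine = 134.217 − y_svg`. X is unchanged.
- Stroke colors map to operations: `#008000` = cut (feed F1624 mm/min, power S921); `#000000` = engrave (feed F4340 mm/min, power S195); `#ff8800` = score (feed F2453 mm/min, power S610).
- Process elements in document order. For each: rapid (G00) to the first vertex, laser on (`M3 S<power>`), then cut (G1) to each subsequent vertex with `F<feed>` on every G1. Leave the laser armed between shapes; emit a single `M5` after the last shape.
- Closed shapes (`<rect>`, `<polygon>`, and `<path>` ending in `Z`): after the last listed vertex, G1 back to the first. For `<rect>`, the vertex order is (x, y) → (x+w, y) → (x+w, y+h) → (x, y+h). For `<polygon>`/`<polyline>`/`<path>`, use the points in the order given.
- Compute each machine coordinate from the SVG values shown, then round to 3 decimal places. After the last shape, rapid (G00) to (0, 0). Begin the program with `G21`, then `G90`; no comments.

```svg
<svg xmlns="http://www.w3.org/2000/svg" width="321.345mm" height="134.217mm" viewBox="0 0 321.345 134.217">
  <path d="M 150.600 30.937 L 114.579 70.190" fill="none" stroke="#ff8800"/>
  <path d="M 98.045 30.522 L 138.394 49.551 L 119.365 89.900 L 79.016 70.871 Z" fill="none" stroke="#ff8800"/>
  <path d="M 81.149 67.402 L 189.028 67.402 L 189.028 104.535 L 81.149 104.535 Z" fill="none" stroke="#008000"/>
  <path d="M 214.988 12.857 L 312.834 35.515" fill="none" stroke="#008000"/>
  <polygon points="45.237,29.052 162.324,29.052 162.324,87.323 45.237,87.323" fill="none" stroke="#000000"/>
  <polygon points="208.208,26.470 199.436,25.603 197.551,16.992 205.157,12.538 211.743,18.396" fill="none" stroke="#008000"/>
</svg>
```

G21
G90
G00 X150.600 Y103.280
M3 S610
G1 X114.579 Y64.027 F2453
G00 X98.045 Y103.695
M3 S610
G1 X138.394 Y84.666 F2453
G1 X119.365 Y44.317 F2453
G1 X79.016 Y63.346 F2453
G1 X98.045 Y103.695 F2453
G00 X81.149 Y66.815
M3 S921
G1 X189.028 Y66.815 F1624
G1 X189.028 Y29.682 F1624
G1 X81.149 Y29.682 F1624
G1 X81.149 Y66.815 F1624
G00 X214.988 Y121.360
M3 S921
G1 X312.834 Y98.702 F1624
G00 X45.237 Y105.165
M3 S195
G1 X162.324 Y105.165 F4340
G1 X162.324 Y46.894 F4340
G1 X45.237 Y46.894 F4340
G1 X45.237 Y105.165 F4340
G00 X208.208 Y107.747
M3 S921
G1 X199.436 Y108.614 F1624
G1 X197.551 Y117.225 F1624
G1 X205.157 Y121.679 F1624
G1 X211.743 Y115.821 F1624
G1 X208.208 Y107.747 F1624
M5
G00 X0.000 Y0.000

Since the viewBox matches the mm dimensions, user units are millimetres directly. The only transform is the Y-flip y_m = 134.217 − y_svg.

Shape 1 is a line segment drawn with `<path>`. Its stroke #ff8800 means score at S610, F2453. After flipping Y the toolpath is (150.600,103.280) → (114.579,64.027).

Shape 2 is a regular polygon drawn with `<path>`. Its stroke #ff8800 means score at S610, F2453. After flipping Y the toolpath is (98.045,103.695) → (138.394,84.666) → (119.365,44.317) → (79.016,63.346) → (98.045,103.695), returning to the start.

Shape 3 is a rectangle drawn with `<path>`. Its stroke #008000 means cut at S921, F1624. After flipping Y the toolpath is (81.149,66.815) → (189.028,66.815) → (189.028,29.682) → (81.149,29.682) → (81.149,66.815), returning to the start.

Shape 4 is a line segment drawn with `<path>`. Its stroke #008000 means cut at S921, F1624. After flipping Y the toolpath is (214.988,121.360) → (312.834,98.702).

Shape 5 is a rectangle drawn with `<polygon>`. Its stroke #000000 means engrave at S195, F4340. After flipping Y the toolpath is (45.237,105.165) → (162.324,105.165) → (162.324,46.894) → (45.237,46.894) → (45.237,105.165), returning to the start.

Shape 6 is a regular polygon drawn with `<polygon>`. Its stroke #008000 means cut at S921, F1624. After flipping Y the toolpath is (208.208,107.747) → (199.436,108.614) → (197.551,117.225) → (205.157,121.679) → (211.743,115.821) → (208.208,107.747), returning to the start.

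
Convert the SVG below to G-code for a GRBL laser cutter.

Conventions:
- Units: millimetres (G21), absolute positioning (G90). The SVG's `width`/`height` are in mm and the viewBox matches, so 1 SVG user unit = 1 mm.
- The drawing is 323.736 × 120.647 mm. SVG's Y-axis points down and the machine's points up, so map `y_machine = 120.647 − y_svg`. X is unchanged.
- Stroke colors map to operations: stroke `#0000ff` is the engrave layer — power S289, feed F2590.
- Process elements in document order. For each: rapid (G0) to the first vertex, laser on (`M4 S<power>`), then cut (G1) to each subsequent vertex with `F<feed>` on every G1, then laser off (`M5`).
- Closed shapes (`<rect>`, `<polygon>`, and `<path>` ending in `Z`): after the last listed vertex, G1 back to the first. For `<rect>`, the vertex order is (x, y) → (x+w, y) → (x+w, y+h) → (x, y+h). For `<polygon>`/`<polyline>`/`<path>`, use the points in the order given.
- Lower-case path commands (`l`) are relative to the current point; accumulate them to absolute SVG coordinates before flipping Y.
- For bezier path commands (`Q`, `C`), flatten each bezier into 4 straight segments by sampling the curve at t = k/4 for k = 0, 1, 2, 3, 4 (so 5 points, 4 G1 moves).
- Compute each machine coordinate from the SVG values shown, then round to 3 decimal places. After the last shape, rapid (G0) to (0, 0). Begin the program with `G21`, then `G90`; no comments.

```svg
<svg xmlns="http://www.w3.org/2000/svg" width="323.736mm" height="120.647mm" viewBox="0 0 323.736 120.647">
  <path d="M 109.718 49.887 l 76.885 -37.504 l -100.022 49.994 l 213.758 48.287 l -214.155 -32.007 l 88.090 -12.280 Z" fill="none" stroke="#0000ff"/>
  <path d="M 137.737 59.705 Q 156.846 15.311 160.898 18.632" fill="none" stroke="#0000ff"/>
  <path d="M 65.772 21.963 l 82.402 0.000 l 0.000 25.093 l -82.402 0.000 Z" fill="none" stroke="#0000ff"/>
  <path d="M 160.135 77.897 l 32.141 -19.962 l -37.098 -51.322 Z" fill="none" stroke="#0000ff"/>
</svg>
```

G21
G90
G0 X109.718 Y70.760
M4 S289
G1 X186.603 Y108.264 F2590
G1 X86.581 Y58.270 F2590
G1 X300.339 Y9.983 F2590
G1 X86.184 Y41.990 F2590
G1 X174.274 Y54.270 F2590
G1 X109.718 Y70.760 F2590
M5
G0 X137.737 Y60.942
M4 S289
G1 X146.350 Y80.157 F2590
G1 X153.082 Y93.407 F2590
G1 X157.931 Y100.693 F2590
G1 X160.898 Y102.015 F2590
M5
G0 X65.772 Y98.684
M4 S289
G1 X148.174 Y98.684 F2590
G1 X148.174 Y73.591 F2590
G1 X65.772 Y73.591 F2590
G1 X65.772 Y98.684 F2590
M5
G0 X160.135 Y42.750
M4 S289
G1 X192.276 Y62.712 F2590
G1 X155.178 Y114.034 F2590
G1 X160.135 Y42.750 F2590
M5
G0 X0.000 Y0.000

Since the viewBox matches the mm dimensions, user units are millimetres directly. The only transform is the Y-flip y_m = 120.647 − y_svg.

Shape 1 is a closed polygon drawn with `<path>`. Its stroke #0000ff means engrave at S289, F2590. After flipping Y the toolpath is (109.718,70.760) → (186.603,108.264) → (86.581,58.270) → (300.339,9.983) → (86.184,41.990) → (174.274,54.270) → (109.718,70.760), returning to the start.

Shape 2 is a quadratic bezier drawn with `<path>`. Its stroke #0000ff means engrave at S289, F2590. After flipping Y the toolpath is (137.737,60.942) → (146.350,80.157) → (153.082,93.407) → (157.931,100.693) → (160.898,102.015).

Shape 3 is a rectangle drawn with `<path>`. Its stroke #0000ff means engrave at S289, F2590. After flipping Y the toolpath is (65.772,98.684) → (148.174,98.684) → (148.174,73.591) → (65.772,73.591) → (65.772,98.684), returning to the start.

Shape 4 is a closed polygon drawn with `<path>`. Its stroke #0000ff means engrave at S289, F2590. After flipping Y the toolpath is (160.135,42.750) → (192.276,62.712) → (155.178,114.034) → (160.135,42.750), returning to the start.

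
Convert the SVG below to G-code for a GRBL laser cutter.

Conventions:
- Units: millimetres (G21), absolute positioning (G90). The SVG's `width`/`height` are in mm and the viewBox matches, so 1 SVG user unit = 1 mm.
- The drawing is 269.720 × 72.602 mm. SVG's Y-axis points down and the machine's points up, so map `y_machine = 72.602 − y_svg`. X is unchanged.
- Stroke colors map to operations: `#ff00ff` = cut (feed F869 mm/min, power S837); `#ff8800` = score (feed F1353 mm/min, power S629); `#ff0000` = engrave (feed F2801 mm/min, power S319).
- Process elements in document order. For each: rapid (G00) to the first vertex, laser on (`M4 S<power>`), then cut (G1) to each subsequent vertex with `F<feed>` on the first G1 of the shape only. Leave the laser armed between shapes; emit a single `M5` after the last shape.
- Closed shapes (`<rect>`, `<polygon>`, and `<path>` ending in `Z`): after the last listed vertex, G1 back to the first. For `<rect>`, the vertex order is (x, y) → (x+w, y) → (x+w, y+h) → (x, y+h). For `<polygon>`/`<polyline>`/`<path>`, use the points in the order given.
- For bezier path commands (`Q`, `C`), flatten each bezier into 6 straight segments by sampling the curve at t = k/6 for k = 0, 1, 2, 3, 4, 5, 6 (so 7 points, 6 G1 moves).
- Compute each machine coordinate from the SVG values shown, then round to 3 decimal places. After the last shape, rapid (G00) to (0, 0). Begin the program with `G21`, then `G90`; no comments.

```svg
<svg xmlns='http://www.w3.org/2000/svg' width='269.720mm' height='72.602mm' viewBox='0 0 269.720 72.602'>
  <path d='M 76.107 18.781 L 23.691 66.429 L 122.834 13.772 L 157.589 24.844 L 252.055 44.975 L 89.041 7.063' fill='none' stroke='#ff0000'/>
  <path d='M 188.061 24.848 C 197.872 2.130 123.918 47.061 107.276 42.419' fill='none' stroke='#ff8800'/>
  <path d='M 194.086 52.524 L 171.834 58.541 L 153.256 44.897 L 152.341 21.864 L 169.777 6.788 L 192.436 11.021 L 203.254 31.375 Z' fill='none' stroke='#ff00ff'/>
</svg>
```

G21
G90
G00 X76.107 Y53.821
M4 S319
G1 X23.691 Y6.173 F2801
G1 X122.834 Y58.830
G1 X157.589 Y47.758
G1 X252.055 Y27.627
G1 X89.041 Y65.539
G00 X188.061 Y47.754
M4 S629
G1 X186.639 Y54.018 F1353
G1 X175.175 Y52.264
G1 X157.588 Y45.747
G1 X137.797 Y37.724
G1 X119.720 Y31.450
G1 X107.276 Y30.183
G00 X194.086 Y20.078
M4 S837
G1 X171.834 Y14.061 F869
G1 X153.256 Y27.705
G1 X152.341 Y50.738
G1 X169.777 Y65.814
G1 X192.436 Y61.581
G1 X203.254 Y41.227
G1 X194.086 Y20.078
M5
G00 X0.000 Y0.000

Since the viewBox matches the mm dimensions, user units are millimetres directly. The only transform is the Y-flip y_m = 72.602 − y_svg.

Shape 1 is a open polyline drawn with `<path>`. Its stroke #ff0000 means engrave at S319, F2801. After flipping Y the toolpath is (76.107,53.821) → (23.691,6.173) → (122.834,58.830) → (157.589,47.758) → (252.055,27.627) → (89.041,65.539).

Shape 2 is a cubic bezier drawn with `<path>`. Its stroke #ff8800 means score at S629, F1353. After flipping Y the toolpath is (188.061,47.754) → (186.639,54.018) → (175.175,52.264) → (157.588,45.747) → (137.797,37.724) → (119.720,31.450) → (107.276,30.183).

Shape 3 is a regular polygon drawn with `<path>`. Its stroke #ff00ff means cut at S837, F869. After flipping Y the toolpath is (194.086,20.078) → (171.834,14.061) → (153.256,27.705) → (152.341,50.738) → (169.777,65.814) → (192.436,61.581) → (203.254,41.227) → (194.086,20.078), returning to the start.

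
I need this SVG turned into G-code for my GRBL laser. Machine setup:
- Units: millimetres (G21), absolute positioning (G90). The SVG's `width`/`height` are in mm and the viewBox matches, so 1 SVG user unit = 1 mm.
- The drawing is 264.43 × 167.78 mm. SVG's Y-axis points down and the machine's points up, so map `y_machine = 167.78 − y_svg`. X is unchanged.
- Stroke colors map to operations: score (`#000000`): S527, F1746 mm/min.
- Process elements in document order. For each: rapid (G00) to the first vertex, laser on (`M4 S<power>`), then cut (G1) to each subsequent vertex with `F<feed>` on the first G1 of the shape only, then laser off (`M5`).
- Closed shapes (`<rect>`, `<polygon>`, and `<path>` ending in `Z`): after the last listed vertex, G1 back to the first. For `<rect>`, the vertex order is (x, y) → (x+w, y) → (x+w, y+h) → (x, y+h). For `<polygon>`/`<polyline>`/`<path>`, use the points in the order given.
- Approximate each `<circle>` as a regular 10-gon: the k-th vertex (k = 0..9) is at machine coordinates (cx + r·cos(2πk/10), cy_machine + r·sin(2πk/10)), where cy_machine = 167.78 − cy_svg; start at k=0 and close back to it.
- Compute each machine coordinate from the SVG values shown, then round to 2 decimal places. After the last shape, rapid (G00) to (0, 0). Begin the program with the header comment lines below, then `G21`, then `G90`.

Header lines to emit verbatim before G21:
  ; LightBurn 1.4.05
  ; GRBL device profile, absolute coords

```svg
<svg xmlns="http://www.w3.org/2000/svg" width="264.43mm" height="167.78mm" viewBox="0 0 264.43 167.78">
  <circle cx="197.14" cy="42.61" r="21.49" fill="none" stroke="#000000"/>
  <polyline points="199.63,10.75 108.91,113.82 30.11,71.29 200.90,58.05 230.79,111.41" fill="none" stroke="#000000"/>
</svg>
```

Since the viewBox matches the mm dimensions, user units are millimetres directly. The only transform is the Y-flip y_m = 167.78 − y_svg.

Shape 1 is a circle drawn with `<circle>`. Its stroke #000000 means score at S527, F1746. After flipping Y the toolpath is (218.63,125.17) → (214.53,137.80) → (203.78,145.61) → (190.50,145.61) → (179.75,137.80) → (175.65,125.17) → (179.75,112.54) → (190.50,104.73) → (203.78,104.73) → (214.53,112.54) → (218.63,125.17), returning to the start.

Shape 2 is a open polyline drawn with `<polyline>`. Its stroke #000000 means score at S527, F1746. After flipping Y the toolpath is (199.63,157.03) → (108.91,53.96) → (30.11,96.49) → (200.90,109.73) → (230.79,56.37).

; LightBurn 1.4.05
; GRBL device profile, absolute coords
G21
G90
G00 X218.63 Y125.17
M4 S527
G1 X214.53 Y137.80 F1746
G1 X203.78 Y145.61
G1 X190.50 Y145.61
G1 X179.75 Y137.80
G1 X175.65 Y125.17
G1 X179.75 Y112.54
G1 X190.50 Y104.73
G1 X203.78 Y104.73
G1 X214.53 Y112.54
G1 X218.63 Y125.17
M5
G00 X199.63 Y157.03
M4 S527
G1 X108.91 Y53.96 F1746
G1 X30.11 Y96.49
G1 X200.90 Y109.73
G1 X230.79 Y56.37
M5
G00 X0.00 Y0.00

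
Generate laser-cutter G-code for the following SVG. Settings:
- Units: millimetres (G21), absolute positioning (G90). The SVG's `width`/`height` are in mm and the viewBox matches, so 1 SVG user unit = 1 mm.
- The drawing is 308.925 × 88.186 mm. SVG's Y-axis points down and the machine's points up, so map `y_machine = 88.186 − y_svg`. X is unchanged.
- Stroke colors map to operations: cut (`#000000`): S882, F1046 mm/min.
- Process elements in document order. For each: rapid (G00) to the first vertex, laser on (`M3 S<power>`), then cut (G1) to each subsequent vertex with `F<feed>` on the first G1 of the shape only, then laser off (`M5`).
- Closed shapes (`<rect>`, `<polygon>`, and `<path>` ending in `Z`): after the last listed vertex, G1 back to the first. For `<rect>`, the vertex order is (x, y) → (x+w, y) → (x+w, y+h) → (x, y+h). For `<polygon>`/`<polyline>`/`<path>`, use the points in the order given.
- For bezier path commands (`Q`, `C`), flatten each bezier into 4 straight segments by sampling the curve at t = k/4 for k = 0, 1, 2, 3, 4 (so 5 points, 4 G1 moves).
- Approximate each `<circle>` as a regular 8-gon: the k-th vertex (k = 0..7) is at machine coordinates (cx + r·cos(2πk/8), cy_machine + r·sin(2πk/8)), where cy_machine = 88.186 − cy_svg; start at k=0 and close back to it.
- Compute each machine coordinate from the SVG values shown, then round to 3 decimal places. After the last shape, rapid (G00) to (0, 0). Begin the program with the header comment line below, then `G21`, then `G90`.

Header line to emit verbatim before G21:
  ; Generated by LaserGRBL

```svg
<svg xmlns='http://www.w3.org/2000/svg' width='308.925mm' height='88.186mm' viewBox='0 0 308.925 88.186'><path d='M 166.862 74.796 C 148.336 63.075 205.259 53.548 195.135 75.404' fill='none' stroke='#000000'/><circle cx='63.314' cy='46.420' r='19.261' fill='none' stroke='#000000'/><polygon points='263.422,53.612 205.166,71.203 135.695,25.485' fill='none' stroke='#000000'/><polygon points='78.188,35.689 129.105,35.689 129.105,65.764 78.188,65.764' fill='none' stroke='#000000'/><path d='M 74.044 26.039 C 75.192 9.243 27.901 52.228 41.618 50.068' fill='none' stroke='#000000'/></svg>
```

; Generated by LaserGRBL
G21
G90
G00 X166.862 Y13.390
M3 S882
G1 X164.888 Y21.313 F1046
G1 X177.848 Y25.677
G1 X192.383 Y23.746
G1 X195.135 Y12.782
M5
G00 X82.575 Y41.766
M3 S882
G1 X76.934 Y55.386 F1046
G1 X63.314 Y61.027
G1 X49.694 Y55.386
G1 X44.053 Y41.766
G1 X49.694 Y28.146
G1 X63.314 Y22.505
G1 X76.934 Y28.146
G1 X82.575 Y41.766
M5
G00 X263.422 Y34.574
M3 S882
G1 X205.166 Y16.983 F1046
G1 X135.695 Y62.701
G1 X263.422 Y34.574
M5
G00 X78.188 Y52.497
M3 S882
G1 X129.105 Y52.497 F1046
G1 X129.105 Y22.422
G1 X78.188 Y22.422
G1 X78.188 Y52.497
M5
G00 X74.044 Y62.147
M3 S882
G1 X67.533 Y65.175 F1046
G1 X53.118 Y55.621
G1 X41.059 Y43.323
G1 X41.618 Y38.118
M5
G00 X0.000 Y0.000

Since the viewBox matches the mm dimensions, user units are millimetres directly. The only transform is the Y-flip y_m = 88.186 − y_svg.

Shape 1 is a cubic bezier drawn with `<path>`. Its stroke #000000 means cut at S882, F1046. After flipping Y the toolpath is (166.862,13.390) → (164.888,21.313) → (177.848,25.677) → (192.383,23.746) → (195.135,12.782).

Shape 2 is a circle drawn with `<circle>`. Its stroke #000000 means cut at S882, F1046. After flipping Y the toolpath is (82.575,41.766) → (76.934,55.386) → (63.314,61.027) → (49.694,55.386) → (44.053,41.766) → (49.694,28.146) → (63.314,22.505) → (76.934,28.146) → (82.575,41.766), returning to the start.

Shape 3 is a closed polygon drawn with `<polygon>`. Its stroke #000000 means cut at S882, F1046. After flipping Y the toolpath is (263.422,34.574) → (205.166,16.983) → (135.695,62.701) → (263.422,34.574), returning to the start.

Shape 4 is a rectangle drawn with `<polygon>`. Its stroke #000000 means cut at S882, F1046. After flipping Y the toolpath is (78.188,52.497) → (129.105,52.497) → (129.105,22.422) → (78.188,22.422) → (78.188,52.497), returning to the start.

Shape 5 is a cubic bezier drawn with `<path>`. Its stroke #000000 means cut at S882, F1046. After flipping Y the toolpath is (74.044,62.147) → (67.533,65.175) → (53.118,55.621) → (41.059,43.323) → (41.618,38.118).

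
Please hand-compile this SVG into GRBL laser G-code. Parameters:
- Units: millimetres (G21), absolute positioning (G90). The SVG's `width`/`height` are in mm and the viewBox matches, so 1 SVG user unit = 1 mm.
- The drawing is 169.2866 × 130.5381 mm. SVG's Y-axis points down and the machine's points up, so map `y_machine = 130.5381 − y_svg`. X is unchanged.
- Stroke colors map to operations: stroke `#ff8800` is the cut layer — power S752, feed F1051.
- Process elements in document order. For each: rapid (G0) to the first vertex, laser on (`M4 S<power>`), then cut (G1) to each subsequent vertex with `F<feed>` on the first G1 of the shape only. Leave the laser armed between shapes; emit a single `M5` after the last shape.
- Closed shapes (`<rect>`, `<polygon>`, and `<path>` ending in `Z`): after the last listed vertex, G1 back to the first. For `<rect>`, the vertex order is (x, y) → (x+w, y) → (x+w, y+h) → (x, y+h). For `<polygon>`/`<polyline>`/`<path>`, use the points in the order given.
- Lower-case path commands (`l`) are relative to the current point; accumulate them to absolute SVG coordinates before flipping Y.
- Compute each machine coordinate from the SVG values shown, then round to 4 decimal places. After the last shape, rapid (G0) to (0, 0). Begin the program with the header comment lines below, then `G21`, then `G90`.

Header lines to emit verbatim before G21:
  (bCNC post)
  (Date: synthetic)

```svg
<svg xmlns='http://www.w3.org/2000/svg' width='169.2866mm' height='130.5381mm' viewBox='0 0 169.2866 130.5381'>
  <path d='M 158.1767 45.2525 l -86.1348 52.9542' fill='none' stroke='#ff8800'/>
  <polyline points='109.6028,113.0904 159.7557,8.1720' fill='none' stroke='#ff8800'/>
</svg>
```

(bCNC post)
(Date: synthetic)
G21
G90
G0 X158.1767 Y85.2856
M4 S752
G1 X72.0419 Y32.3314 F1051
G0 X109.6028 Y17.4477
M4 S752
G1 X159.7557 Y122.3661 F1051
M5
G0 X0.0000 Y0.0000

Since the viewBox matches the mm dimensions, user units are millimetres directly. The only transform is the Y-flip y_m = 130.5381 − y_svg.

Shape 1 is a line segment drawn with `<path>`. Its stroke #ff8800 means cut at S752, F1051. After flipping Y the toolpath is (158.1767,85.2856) → (72.0419,32.3314).

Shape 2 is a line segment drawn with `<polyline>`. Its stroke #ff8800 means cut at S752, F1051. After flipping Y the toolpath is (109.6028,17.4477) → (159.7557,122.3661).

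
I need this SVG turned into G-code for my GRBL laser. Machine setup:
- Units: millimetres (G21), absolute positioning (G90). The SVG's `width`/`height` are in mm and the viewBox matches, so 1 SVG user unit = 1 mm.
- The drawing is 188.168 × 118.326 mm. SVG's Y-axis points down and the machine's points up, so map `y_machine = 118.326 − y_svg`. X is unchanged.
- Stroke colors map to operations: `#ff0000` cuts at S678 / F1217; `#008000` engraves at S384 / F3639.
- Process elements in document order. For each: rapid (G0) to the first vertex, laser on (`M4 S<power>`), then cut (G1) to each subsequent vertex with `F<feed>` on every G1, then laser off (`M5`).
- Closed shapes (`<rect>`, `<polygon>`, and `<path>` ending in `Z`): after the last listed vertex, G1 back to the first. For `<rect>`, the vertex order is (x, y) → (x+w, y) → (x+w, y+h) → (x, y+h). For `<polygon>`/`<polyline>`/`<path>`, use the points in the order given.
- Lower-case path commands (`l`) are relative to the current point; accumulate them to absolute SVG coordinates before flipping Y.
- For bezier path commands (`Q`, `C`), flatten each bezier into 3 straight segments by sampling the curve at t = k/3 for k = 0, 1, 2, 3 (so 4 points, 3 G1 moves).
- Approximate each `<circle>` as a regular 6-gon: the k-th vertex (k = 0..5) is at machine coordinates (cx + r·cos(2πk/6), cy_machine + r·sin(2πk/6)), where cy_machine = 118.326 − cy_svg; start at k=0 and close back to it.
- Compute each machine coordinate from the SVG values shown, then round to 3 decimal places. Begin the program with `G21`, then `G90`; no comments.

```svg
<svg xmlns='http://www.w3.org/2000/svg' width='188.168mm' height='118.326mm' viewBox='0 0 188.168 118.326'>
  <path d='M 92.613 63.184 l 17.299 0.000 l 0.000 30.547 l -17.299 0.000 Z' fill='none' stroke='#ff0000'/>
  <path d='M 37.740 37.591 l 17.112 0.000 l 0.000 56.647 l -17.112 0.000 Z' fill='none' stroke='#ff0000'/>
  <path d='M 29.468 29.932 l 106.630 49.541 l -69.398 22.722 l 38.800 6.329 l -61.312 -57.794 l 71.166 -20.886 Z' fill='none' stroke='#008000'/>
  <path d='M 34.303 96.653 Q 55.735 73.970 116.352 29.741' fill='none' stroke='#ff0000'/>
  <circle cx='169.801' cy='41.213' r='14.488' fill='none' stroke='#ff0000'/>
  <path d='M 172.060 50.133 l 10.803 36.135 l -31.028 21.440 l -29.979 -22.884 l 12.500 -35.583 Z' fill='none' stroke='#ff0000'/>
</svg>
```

1 u = 1 mm; y_m = 118.326 − y.

[1] `<path>` rectangle, #ff0000→cut S678 F1217: (92.613,55.142) → (109.912,55.142) → (109.912,24.595) → (92.613,24.595) → (92.613,55.142) (closed)

[2] `<path>` rectangle, #ff0000→cut S678 F1217: (37.740,80.735) → (54.852,80.735) → (54.852,24.088) → (37.740,24.088) → (37.740,80.735) (closed)

[3] `<path>` closed polygon, #008000→engrave S384 F3639: (29.468,88.394) → (136.098,38.853) → (66.700,16.131) → (105.500,9.802) → (44.188,67.596) → (115.354,88.482) → (29.468,88.394) (closed)

[4] `<path>` quadratic bezier, #ff0000→cut S678 F1217: (34.303,21.673) → (52.945,39.189) → (80.295,61.493) → (116.352,88.585)

[5] `<circle>` circle, #ff0000→cut S678 F1217: (184.289,77.113) → (177.045,89.660) → (162.557,89.660) → (155.313,77.113) → (162.557,64.566) → (177.045,64.566) → (184.289,77.113) (closed)

[6] `<path>` regular polygon, #ff0000→cut S678 F1217: (172.060,68.193) → (182.863,32.058) → (151.835,10.618) → (121.856,33.502) → (134.356,69.085) → (172.060,68.193) (closed)

G21
G90
G0 X92.613 Y55.142
M4 S678
G1 X109.912 Y55.142 F1217
G1 X109.912 Y24.595 F1217
G1 X92.613 Y24.595 F1217
G1 X92.613 Y55.142 F1217
M5
G0 X37.740 Y80.735
M4 S678
G1 X54.852 Y80.735 F1217
G1 X54.852 Y24.088 F1217
G1 X37.740 Y24.088 F1217
G1 X37.740 Y80.735 F1217
M5
G0 X29.468 Y88.394
M4 S384
G1 X136.098 Y38.853 F3639
G1 X66.700 Y16.131 F3639
G1 X105.500 Y9.802 F3639
G1 X44.188 Y67.596 F3639
G1 X115.354 Y88.482 F3639
G1 X29.468 Y88.394 F3639
M5
G0 X34.303 Y21.673
M4 S678
G1 X52.945 Y39.189 F1217
G1 X80.295 Y61.493 F1217
G1 X116.352 Y88.585 F1217
M5
G0 X184.289 Y77.113
M4 S678
G1 X177.045 Y89.660 F1217
G1 X162.557 Y89.660 F1217
G1 X155.313 Y77.113 F1217
G1 X162.557 Y64.566 F1217
G1 X177.045 Y64.566 F1217
G1 X184.289 Y77.113 F1217
M5
G0 X172.060 Y68.193
M4 S678
G1 X182.863 Y32.058 F1217
G1 X151.835 Y10.618 F1217
G1 X121.856 Y33.502 F1217
G1 X134.356 Y69.085 F1217
G1 X172.060 Y68.193 F1217
M5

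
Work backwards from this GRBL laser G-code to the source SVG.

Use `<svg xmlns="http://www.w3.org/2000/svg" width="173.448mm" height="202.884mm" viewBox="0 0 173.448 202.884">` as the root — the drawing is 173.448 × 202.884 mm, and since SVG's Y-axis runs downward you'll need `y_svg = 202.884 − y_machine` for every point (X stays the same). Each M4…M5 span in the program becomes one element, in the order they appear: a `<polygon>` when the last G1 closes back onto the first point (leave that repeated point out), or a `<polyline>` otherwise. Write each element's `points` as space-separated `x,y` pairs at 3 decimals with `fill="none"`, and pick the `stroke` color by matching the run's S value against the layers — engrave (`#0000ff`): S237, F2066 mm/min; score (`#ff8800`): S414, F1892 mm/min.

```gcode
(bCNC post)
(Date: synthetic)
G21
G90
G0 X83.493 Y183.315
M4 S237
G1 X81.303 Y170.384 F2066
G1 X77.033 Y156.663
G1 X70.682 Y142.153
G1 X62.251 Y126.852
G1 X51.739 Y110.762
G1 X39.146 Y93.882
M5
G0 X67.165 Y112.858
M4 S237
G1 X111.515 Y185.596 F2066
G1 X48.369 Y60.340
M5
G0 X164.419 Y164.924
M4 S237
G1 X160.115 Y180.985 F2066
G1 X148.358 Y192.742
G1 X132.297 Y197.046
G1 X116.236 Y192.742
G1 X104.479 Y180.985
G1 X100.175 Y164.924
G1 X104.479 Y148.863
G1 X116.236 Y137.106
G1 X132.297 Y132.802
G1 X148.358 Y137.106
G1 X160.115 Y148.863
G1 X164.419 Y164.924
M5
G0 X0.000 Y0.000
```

Each laser-on run becomes one SVG element. Flip Y back into SVG space with y_svg = 202.884 − y_machine. Every run uses S237, so all elements get stroke `#0000ff` (engrave).

Run 1: The run is open, so emit a `<polyline>` with points (Y-flipped): 83.493,19.569 81.303,32.500 77.033,46.221 70.682,60.731 62.251,76.032 51.739,92.122 39.146,109.002.

Run 2: The run is open, so emit a `<polyline>` with points (Y-flipped): 67.165,90.026 111.515,17.288 48.369,142.544.

Run 3: The run returns to its start, so emit a `<polygon>` with points (Y-flipped): 164.419,37.960 160.115,21.899 148.358,10.142 132.297,5.838 116.236,10.142 104.479,21.899 100.175,37.960 104.479,54.021 116.236,65.778 132.297,70.082 148.358,65.778 160.115,54.021.

<svg xmlns="http://www.w3.org/2000/svg" width="173.448mm" height="202.884mm" viewBox="0 0 173.448 202.884">
  <polyline points="83.493,19.569 81.303,32.500 77.033,46.221 70.682,60.731 62.251,76.032 51.739,92.122 39.146,109.002" fill="none" stroke="#0000ff"/>
  <polyline points="67.165,90.026 111.515,17.288 48.369,142.544" fill="none" stroke="#0000ff"/>
  <polygon points="164.419,37.960 160.115,21.899 148.358,10.142 132.297,5.838 116.236,10.142 104.479,21.899 100.175,37.960 104.479,54.021 116.236,65.778 132.297,70.082 148.358,65.778 160.115,54.021" fill="none" stroke="#0000ff"/>
</svg>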